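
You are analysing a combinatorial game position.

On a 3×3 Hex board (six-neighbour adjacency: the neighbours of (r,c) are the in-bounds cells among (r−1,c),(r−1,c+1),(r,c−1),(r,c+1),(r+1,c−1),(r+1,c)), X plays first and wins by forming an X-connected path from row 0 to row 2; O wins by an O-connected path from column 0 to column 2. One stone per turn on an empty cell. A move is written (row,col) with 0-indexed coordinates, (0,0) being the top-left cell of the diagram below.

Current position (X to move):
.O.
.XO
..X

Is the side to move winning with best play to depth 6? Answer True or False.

X winning at [.O./.XO/..X]: True

ply 1, X at .O./.XO/..X | (0,0)=+1→XO./.XO/..X*; (0,2)=+1→.OX/.XO/..X; (1,0)=+1→.O./XXO/..X; (2,0)=-1→.O./.XO/X.X; (2,1)=-1→.O./.XO/.XX
ply 2, O at XO./.XO/..X | (0,2)=-1→XOO/.XO/..X*; (1,0)=-1→XO./OXO/..X; (2,0)=-1→XO./.XO/O.X; (2,1)=-1→XO./.XO/.OX
ply 3, X at XOO/.XO/..X | (1,0)=+1→XOO/XXO/..X*; (2,0)=-1→XOO/.XO/X.X; (2,1)=-1→XOO/.XO/.XX
ply 4, O at XOO/XXO/..X | (2,0)=-1→XOO/XXO/O.X*; (2,1)=-1→XOO/XXO/.OX
ply 5, X at XOO/XXO/O.X | (2,1)=+1→XOO/XXO/OXX*
ply 6: XOO/XXO/OXX is terminal -1 (O); from .O./.XO/..X depth 6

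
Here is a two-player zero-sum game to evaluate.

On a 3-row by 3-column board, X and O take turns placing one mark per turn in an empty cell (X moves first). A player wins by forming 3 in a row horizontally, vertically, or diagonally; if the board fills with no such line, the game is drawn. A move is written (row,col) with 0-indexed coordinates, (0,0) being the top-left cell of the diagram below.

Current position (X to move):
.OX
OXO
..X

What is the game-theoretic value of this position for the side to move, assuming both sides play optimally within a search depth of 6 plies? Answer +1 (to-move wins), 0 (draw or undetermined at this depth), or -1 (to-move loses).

p1 X@[.OX/OXO/..X]: (0,0)[XOX/OXO/..X]+1* (2,0)[.OX/OXO/X.X]+1 (2,1)[.OX/OXO/.XX]+1
p2 O@[XOX/OXO/..X] terminal -1; root [.OX/OXO/..X] d6

value(.OX/OXO/..X, X) = +1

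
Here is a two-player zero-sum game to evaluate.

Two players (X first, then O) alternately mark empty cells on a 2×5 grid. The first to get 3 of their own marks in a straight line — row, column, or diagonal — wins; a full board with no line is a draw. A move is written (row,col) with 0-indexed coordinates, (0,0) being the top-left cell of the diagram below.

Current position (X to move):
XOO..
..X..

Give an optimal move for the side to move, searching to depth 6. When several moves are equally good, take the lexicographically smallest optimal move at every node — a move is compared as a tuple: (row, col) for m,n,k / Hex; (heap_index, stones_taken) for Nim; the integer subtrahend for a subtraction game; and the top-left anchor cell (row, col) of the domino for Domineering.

[XOO../..X..] X move#1: (0,3):+0/XOOX./..X..*, (0,4):-1/XOO.X/..X.., (1,0):-1/XOO../X.X.., (1,1):-1/XOO../.XX.., (1,3):-1/XOO../..XX., (1,4):-1/XOO../..X.X
[XOOX./..X..] O move#2: (0,4):-1/XOOXO/..X.., (1,0):-1/XOOX./O.X.., (1,1):+0/XOOX./.OX..*, (1,3):+0/XOOX./..XO., (1,4):-1/XOOX./..X.O
[XOOX./.OX..] X move#3: (0,4):+0/XOOXX/.OX..*, (1,0):+0/XOOX./XOX.., (1,3):+0/XOOX./.OXX., (1,4):+0/XOOX./.OX.X
[XOOXX/.OX..] O move#4: (1,0):+0/XOOXX/OOX..*, (1,3):+0/XOOXX/.OXO., (1,4):+0/XOOXX/.OX.O
[XOOXX/OOX..] X move#5: (1,3):+0/XOOXX/OOXX.*, (1,4):+0/XOOXX/OOX.X
[XOOXX/OOXX.] O move#6: (1,4):+0/XOOXX/OOXXO*
[XOOXX/OOXXO] end (terminal +0, X#7); searched XOO../..X.. to 6

X's best at [XOO../..X..]: (0,3)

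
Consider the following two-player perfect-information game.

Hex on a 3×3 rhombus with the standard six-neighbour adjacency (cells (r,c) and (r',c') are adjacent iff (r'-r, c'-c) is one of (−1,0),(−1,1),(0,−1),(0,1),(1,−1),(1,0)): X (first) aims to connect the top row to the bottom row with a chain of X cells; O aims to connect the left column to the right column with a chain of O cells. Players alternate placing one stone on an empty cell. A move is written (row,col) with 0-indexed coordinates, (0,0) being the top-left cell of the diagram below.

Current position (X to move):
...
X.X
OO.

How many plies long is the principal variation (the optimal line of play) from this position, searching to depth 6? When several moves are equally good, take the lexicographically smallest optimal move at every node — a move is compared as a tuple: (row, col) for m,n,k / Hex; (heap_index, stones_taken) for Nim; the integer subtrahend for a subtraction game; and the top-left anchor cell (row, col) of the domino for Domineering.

PV length from [.../X.X/OO.]: 5 plies

p1 X@[.../X.X/OO.]: (0,0)[X../X.X/OO.]-1 (0,1)[.X./X.X/OO.]-1 (0,2)[..X/X.X/OO.]-1 (1,1)[.../XXX/OO.]-1 (2,2)[.../X.X/OOX]+1*
p2 O@[.../X.X/OOX]: (0,0)[O../X.X/OOX]-1* (0,1)[.O./X.X/OOX]-1 (0,2)[..O/X.X/OOX]-1 (1,1)[.../XOX/OOX]-1
p3 X@[O../X.X/OOX]: (0,1)[OX./X.X/OOX]+1* (0,2)[O.X/X.X/OOX]+1 (1,1)[O../XXX/OOX]+1
p4 O@[OX./X.X/OOX]: (0,2)[OXO/X.X/OOX]-1* (1,1)[OX./XOX/OOX]-1
p5 X@[OXO/X.X/OOX]: (1,1)[OXO/XXX/OOX]+1*
p6 O@[OXO/XXX/OOX] terminal -1; root [.../X.X/OO.] d6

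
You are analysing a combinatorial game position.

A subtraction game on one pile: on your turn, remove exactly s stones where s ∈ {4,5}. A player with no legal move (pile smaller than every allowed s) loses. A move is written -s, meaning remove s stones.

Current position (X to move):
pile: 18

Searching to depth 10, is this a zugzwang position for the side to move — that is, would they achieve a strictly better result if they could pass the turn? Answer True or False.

p1 X@[18]: -4[14]-1* -5[13]-1
p2 O@[14]: -4[10]+1* -5[9]+1
p3 X@[10]: -4[6]-1* -5[5]-1
p4 O@[6]: -4[2]+1* -5[1]+1
p5 X@[2] terminal -1; root [18] d10
suppose X passes — search the same position with O to move:
pass> p1 O@[18]: -4[14]-1* -5[13]-1
pass> p2 X@[14]: -4[10]+1* -5[9]+1
pass> p3 O@[10]: -4[6]-1* -5[5]-1
pass> p4 X@[6]: -4[2]+1* -5[1]+1
pass> p5 O@[2] terminal -1; root [18] d10
for X: play -1, pass +1

zugzwang(18, X) = True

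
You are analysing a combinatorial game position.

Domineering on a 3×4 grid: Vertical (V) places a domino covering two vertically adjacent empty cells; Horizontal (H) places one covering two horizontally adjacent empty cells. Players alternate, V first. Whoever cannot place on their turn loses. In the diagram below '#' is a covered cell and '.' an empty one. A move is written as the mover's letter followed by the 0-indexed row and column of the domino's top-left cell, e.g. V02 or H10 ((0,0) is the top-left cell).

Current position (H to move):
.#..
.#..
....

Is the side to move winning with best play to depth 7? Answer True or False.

p1 H@[.#../.#../....]: H02[.###/.#../....]-1 H12[.#../.###/....]+1* H20[.#../.#../##..]-1 H21[.#../.#../.##.]-1 H22[.#../.#../..##]-1
p2 V@[.#../.###/....]: V00[##../####/....]-1* V10[.#../####/#...]-1
p3 H@[##../####/....]: H02[####/####/....]+1* H20[##../####/##..]+1 H21[##../####/.##.]+1 H22[##../####/..##]+1
p4 V@[####/####/....] terminal -1; root [.#../.#../....] d7

H winning at [.#../.#../....]: True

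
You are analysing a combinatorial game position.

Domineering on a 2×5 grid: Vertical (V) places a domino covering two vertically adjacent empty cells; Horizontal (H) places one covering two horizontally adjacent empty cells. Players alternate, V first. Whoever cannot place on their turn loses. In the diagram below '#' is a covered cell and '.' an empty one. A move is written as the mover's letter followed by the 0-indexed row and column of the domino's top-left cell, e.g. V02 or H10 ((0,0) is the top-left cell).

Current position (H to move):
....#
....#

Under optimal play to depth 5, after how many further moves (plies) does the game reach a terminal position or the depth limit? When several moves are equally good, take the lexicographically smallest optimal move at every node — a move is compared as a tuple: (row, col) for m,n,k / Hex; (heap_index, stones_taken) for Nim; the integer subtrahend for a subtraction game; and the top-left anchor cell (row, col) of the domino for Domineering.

PV length from [....#/....#]: 3 plies

ply 1, H at ....#/....# | H00=-1→##..#/....#; H01=+1→.##.#/....#*; H02=-1→..###/....#; H10=-1→....#/##..#; H11=+1→....#/.##.#; H12=-1→....#/..###
ply 2, V at .##.#/....# | V00=-1→###.#/#...#*; V03=-1→.####/...##
ply 3, H at ###.#/#...# | H11=-1→###.#/###.#; H12=+1→###.#/#.###*
ply 4: ###.#/#.### is terminal -1 (V); from ....#/....# depth 5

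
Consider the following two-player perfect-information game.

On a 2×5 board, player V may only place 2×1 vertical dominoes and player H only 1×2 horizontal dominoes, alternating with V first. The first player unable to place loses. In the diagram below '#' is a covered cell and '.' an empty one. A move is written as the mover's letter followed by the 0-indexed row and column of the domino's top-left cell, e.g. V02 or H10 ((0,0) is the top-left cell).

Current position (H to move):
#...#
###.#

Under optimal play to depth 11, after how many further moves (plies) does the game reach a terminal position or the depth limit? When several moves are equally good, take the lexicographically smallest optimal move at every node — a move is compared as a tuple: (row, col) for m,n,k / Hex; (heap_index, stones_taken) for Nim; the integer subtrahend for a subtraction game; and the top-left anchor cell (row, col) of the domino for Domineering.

p1 H@[#...#/###.#]: H01[###.#/###.#]-1 H02[#.###/###.#]+1*
p2 V@[#.###/###.#] terminal -1; root [#...#/###.#] d11

PV length from [#...#/###.#]: 1 ply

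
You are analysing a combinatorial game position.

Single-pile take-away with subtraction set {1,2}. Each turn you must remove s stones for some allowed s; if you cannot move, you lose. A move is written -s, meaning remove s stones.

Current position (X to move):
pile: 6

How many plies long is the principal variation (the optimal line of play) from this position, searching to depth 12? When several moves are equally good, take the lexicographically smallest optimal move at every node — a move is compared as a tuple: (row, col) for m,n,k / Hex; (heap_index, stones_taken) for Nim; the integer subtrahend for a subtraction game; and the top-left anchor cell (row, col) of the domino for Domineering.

p1 X@[6]: -1[5]-1* -2[4]-1
p2 O@[5]: -1[4]-1 -2[3]+1*
p3 X@[3]: -1[2]-1* -2[1]-1
p4 O@[2]: -1[1]-1 -2[0]+1*
p5 X@[0] terminal -1; root [6] d12

PV length from [6]: 4 plies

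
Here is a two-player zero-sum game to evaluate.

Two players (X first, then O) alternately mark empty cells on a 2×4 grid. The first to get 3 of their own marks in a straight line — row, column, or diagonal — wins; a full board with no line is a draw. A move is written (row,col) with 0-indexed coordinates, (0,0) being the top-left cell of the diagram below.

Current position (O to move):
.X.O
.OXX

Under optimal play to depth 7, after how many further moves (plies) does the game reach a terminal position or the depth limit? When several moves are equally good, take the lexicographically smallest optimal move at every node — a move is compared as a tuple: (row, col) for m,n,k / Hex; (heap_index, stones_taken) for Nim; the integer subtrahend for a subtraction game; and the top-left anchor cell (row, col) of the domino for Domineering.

ply 1, O at .X.O/.OXX | (0,0)=+0→OX.O/.OXX*; (0,2)=+0→.XOO/.OXX; (1,0)=+0→.X.O/OOXX
ply 2, X at OX.O/.OXX | (0,2)=+0→OXXO/.OXX*; (1,0)=+0→OX.O/XOXX
ply 3, O at OXXO/.OXX | (1,0)=+0→OXXO/OOXX*
ply 4: OXXO/OOXX is terminal +0 (X); from .X.O/.OXX depth 7

PV length from [.X.O/.OXX]: 3 plies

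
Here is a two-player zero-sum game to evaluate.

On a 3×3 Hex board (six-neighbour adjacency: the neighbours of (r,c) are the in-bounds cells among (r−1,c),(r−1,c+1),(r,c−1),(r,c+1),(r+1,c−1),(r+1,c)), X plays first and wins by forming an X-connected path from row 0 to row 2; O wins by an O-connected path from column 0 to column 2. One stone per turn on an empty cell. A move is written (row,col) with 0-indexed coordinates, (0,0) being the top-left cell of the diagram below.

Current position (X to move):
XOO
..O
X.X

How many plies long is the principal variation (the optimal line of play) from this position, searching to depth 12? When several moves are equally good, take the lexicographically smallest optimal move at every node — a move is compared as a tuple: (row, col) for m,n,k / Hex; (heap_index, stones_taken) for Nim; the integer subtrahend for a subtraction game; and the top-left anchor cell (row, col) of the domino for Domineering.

PV length from [XOO/..O/X.X]: 1 ply

ply 1, X at XOO/..O/X.X | (1,0)=+1→XOO/X.O/X.X*; (1,1)=-1→XOO/.XO/X.X; (2,1)=-1→XOO/..O/XXX
ply 2: XOO/X.O/X.X is terminal -1 (O); from XOO/..O/X.X depth 12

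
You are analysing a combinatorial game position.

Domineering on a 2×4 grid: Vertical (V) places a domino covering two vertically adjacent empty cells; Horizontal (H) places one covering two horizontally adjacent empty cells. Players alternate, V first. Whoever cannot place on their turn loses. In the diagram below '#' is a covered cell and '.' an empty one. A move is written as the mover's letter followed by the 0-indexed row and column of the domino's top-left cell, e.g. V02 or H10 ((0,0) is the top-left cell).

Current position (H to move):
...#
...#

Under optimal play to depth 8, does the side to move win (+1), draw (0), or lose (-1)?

[...#/...#] H move#1: H00:+1/##.#/...#*, H01:+1/.###/...#, H10:+1/...#/##.#, H11:+1/...#/.###
[##.#/...#] V move#2: V02:-1/####/..##*
[####/..##] H move#3: H10:+1/####/####*
[####/####] end (terminal -1, V#4); searched ...#/...# to 8

value(...#/...#, H) = +1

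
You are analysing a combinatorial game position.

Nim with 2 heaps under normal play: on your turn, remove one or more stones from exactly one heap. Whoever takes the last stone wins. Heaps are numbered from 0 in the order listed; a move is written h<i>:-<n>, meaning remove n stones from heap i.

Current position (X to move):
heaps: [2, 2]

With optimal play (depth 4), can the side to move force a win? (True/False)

X winning at [(2,2)]: False

[(2,2)] X move#1: h0:-1:-1/(1,2)*, h0:-2:-1/(0,2), h1:-1:-1/(2,1), h1:-2:-1/(2,0)
[(1,2)] O move#2: h0:-1:-1/(0,2), h1:-1:+1/(1,1)*, h1:-2:-1/(1,0)
[(1,1)] X move#3: h0:-1:-1/(0,1)*, h1:-1:-1/(1,0)
[(0,1)] O move#4: h1:-1:+1/(0,0)*
[(0,0)] end (terminal -1, X#5); searched (2,2) to 4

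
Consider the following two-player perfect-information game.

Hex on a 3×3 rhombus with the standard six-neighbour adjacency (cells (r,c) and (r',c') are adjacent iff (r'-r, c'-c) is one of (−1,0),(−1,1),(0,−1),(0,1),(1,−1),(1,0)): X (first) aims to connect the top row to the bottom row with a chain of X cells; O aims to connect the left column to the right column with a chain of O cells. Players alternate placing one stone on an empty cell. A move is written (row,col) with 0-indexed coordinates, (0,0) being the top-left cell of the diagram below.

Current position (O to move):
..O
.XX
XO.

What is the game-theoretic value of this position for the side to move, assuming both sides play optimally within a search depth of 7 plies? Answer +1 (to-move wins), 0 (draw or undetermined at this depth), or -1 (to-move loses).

[..O/.XX/XO.] O move#1: (0,0):-1/O.O/.XX/XO., (0,1):+1/.OO/.XX/XO.*, (1,0):-1/..O/OXX/XO., (2,2):-1/..O/.XX/XOO
[.OO/.XX/XO.] X move#2: (0,0):-1/XOO/.XX/XO.*, (1,0):-1/.OO/XXX/XO., (2,2):-1/.OO/.XX/XOX
[XOO/.XX/XO.] O move#3: (1,0):+1/XOO/OXX/XO.*, (2,2):-1/XOO/.XX/XOO
[XOO/OXX/XO.] end (terminal -1, X#4); searched ..O/.XX/XO. to 7

value(..O/.XX/XO., O) = +1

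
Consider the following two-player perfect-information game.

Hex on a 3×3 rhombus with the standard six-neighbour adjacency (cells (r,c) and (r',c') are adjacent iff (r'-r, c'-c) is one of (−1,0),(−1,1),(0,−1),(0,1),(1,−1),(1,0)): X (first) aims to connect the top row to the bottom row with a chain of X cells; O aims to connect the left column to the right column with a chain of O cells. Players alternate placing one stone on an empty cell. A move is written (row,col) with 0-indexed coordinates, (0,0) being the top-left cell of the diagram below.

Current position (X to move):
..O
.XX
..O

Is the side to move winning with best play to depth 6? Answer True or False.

X winning at [..O/.XX/..O]: True

[..O/.XX/..O] X move#1: (0,0):+1/X.O/.XX/..O*, (0,1):+1/.XO/.XX/..O, (1,0):+1/..O/XXX/..O, (2,0):-1/..O/.XX/X.O, (2,1):-1/..O/.XX/.XO
[X.O/.XX/..O] O move#2: (0,1):-1/XOO/.XX/..O*, (1,0):-1/X.O/OXX/..O, (2,0):-1/X.O/.XX/O.O, (2,1):-1/X.O/.XX/.OO
[XOO/.XX/..O] X move#3: (1,0):+1/XOO/XXX/..O*, (2,0):-1/XOO/.XX/X.O, (2,1):-1/XOO/.XX/.XO
[XOO/XXX/..O] O move#4: (2,0):-1/XOO/XXX/O.O*, (2,1):-1/XOO/XXX/.OO
[XOO/XXX/O.O] X move#5: (2,1):+1/XOO/XXX/OXO*
[XOO/XXX/OXO] end (terminal -1, O#6); searched ..O/.XX/..O to 6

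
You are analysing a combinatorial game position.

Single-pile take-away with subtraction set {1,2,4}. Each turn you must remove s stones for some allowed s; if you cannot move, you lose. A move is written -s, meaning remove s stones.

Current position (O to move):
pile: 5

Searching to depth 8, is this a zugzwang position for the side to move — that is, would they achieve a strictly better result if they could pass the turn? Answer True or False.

[5] O move#1: -1:-1/4, -2:+1/3*, -4:-1/1
[3] X move#2: -1:-1/2*, -2:-1/1
[2] O move#3: -1:-1/1, -2:+1/0*
[0] end (terminal -1, X#4); searched 5 to 8
suppose O passes — search the same position with X to move:
pass> [5] X move#1: -1:-1/4, -2:+1/3*, -4:-1/1
pass> [3] O move#2: -1:-1/2*, -2:-1/1
pass> [2] X move#3: -1:-1/1, -2:+1/0*
pass> [0] end (terminal -1, O#4); searched 5 to 8
for O: play +1, pass -1

zugzwang(5, O) = False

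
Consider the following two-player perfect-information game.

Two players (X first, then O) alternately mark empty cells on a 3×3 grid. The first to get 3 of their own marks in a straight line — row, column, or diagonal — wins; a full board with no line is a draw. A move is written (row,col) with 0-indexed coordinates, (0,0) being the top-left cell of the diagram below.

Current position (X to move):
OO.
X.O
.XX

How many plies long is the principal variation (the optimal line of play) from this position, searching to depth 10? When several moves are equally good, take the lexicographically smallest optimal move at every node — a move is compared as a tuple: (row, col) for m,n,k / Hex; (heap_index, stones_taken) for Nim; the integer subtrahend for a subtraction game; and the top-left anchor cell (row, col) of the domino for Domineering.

[OO./X.O/.XX] X move#1: (0,2):+0/OOX/X.O/.XX, (1,1):-1/OO./XXO/.XX, (2,0):+1/OO./X.O/XXX*
[OO./X.O/XXX] end (terminal -1, O#2); searched OO./X.O/.XX to 10

PV length from [OO./X.O/.XX]: 1 ply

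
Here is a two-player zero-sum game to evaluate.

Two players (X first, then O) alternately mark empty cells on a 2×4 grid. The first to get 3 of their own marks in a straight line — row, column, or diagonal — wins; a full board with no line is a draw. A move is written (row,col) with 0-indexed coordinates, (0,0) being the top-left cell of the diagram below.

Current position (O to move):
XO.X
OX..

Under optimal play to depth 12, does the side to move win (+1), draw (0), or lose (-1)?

ply 1, O at XO.X/OX.. | (0,2)=+0→XOOX/OX..*; (1,2)=+0→XO.X/OXO.; (1,3)=+0→XO.X/OX.O
ply 2, X at XOOX/OX.. | (1,2)=+0→XOOX/OXX.*; (1,3)=+0→XOOX/OX.X
ply 3, O at XOOX/OXX. | (1,3)=+0→XOOX/OXXO*
ply 4: XOOX/OXXO is terminal +0 (X); from XO.X/OX.. depth 12

value(XO.X/OX.., O) = 0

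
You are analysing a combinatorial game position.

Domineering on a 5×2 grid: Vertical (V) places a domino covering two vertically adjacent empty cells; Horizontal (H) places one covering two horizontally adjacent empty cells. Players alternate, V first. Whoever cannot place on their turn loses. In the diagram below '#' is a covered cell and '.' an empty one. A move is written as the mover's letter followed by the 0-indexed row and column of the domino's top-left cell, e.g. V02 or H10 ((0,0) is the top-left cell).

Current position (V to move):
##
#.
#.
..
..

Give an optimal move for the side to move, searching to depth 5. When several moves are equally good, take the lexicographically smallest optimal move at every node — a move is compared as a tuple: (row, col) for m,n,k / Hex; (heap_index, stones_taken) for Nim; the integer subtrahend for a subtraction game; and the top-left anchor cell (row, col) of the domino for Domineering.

p1 V@[##/#./#./../..]: V11[##/##/##/../..]-1 V21[##/#./##/.#/..]-1 V30[##/#./#./#./#.]+1* V31[##/#./#./.#/.#]+1
p2 H@[##/#./#./#./#.] terminal -1; root [##/#./#./../..] d5

V's best at [##/#./#./../..]: V30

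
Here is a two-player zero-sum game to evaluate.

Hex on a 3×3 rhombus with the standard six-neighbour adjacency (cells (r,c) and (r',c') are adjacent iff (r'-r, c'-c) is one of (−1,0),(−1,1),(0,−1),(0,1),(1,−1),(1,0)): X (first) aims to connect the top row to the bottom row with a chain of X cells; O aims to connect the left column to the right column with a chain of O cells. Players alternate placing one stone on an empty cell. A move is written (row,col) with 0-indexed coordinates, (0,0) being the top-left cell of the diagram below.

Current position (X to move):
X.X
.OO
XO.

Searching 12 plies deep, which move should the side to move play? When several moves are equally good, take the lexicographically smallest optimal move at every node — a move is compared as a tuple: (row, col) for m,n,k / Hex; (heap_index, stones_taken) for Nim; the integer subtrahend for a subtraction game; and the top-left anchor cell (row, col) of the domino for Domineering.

ply 1, X at X.X/.OO/XO. | (0,1)=-1→XXX/.OO/XO.; (1,0)=+1→X.X/XOO/XO.*; (2,2)=-1→X.X/.OO/XOX
ply 2: X.X/XOO/XO. is terminal -1 (O); from X.X/.OO/XO. depth 12

X's best at [X.X/.OO/XO.]: (1,0)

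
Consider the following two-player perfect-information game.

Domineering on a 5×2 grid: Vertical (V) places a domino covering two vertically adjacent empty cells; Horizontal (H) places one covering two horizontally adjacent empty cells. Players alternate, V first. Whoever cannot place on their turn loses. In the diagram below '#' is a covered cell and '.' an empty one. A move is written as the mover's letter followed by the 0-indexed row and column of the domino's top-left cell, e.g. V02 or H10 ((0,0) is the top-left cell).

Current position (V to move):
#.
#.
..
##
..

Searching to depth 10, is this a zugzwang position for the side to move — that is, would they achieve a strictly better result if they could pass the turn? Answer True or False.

p1 V@[#./#./../##/..]: V01[##/##/../##/..]-1* V11[#./##/.#/##/..]-1
p2 H@[##/##/../##/..]: H20[##/##/##/##/..]+1* H40[##/##/../##/##]+1
p3 V@[##/##/##/##/..] terminal -1; root [#./#./../##/..] d10
suppose V passes — search the same position with H to move:
pass> p1 H@[#./#./../##/..]: H20[#./#./##/##/..]+1* H40[#./#./../##/##]-1
pass> p2 V@[#./#./##/##/..]: V01[##/##/##/##/..]-1*
pass> p3 H@[##/##/##/##/..]: H40[##/##/##/##/##]+1*
pass> p4 V@[##/##/##/##/##] terminal -1; root [#./#./../##/..] d10
for V: play -1, pass -1

zugzwang(#./#./../##/.., V) = False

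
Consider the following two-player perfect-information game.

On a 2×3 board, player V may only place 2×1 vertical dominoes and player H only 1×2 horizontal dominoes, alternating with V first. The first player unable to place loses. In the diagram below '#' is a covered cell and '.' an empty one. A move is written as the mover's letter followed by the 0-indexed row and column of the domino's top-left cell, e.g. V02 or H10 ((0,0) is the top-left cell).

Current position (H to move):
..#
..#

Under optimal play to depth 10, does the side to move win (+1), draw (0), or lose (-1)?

[..#/..#] H move#1: H00:+1/###/..#*, H10:+1/..#/###
[###/..#] end (terminal -1, V#2); searched ..#/..# to 10

value(..#/..#, H) = +1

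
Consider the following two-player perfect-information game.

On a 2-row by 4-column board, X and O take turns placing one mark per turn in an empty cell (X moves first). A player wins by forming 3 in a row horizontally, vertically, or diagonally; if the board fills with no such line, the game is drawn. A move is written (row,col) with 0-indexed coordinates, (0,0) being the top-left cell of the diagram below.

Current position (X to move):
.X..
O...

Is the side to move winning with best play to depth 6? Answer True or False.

ply 1, X at .X../O... | (0,0)=+0→XX../O...; (0,2)=+1→.XX./O...*; (0,3)=+0→.X.X/O...; (1,1)=+0→.X../OX..; (1,2)=+0→.X../O.X.; (1,3)=+0→.X../O..X
ply 2, O at .XX./O... | (0,0)=-1→OXX./O...*; (0,3)=-1→.XXO/O...; (1,1)=-1→.XX./OO..; (1,2)=-1→.XX./O.O.; (1,3)=-1→.XX./O..O
ply 3, X at OXX./O... | (0,3)=+1→OXXX/O...*; (1,1)=+0→OXX./OX..; (1,2)=+0→OXX./O.X.; (1,3)=+0→OXX./O..X
ply 4: OXXX/O... is terminal -1 (O); from .X../O... depth 6

X winning at [.X../O...]: True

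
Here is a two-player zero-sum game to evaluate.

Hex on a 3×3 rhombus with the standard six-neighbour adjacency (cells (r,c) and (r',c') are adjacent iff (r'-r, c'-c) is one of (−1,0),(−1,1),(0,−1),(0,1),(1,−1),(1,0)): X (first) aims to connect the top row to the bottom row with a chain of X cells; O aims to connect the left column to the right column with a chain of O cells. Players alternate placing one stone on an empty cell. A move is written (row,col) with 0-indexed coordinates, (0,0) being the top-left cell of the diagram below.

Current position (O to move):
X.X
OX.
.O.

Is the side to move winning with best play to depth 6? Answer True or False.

p1 O@[X.X/OX./.O.]: (0,1)[XOX/OX./.O.]-1 (1,2)[X.X/OXO/.O.]-1 (2,0)[X.X/OX./OO.]+1* (2,2)[X.X/OX./.OO]-1
p2 X@[X.X/OX./OO.]: (0,1)[XXX/OX./OO.]-1* (1,2)[X.X/OXX/OO.]-1 (2,2)[X.X/OX./OOX]-1
p3 O@[XXX/OX./OO.]: (1,2)[XXX/OXO/OO.]+1* (2,2)[XXX/OX./OOO]+1
p4 X@[XXX/OXO/OO.] terminal -1; root [X.X/OX./.O.] d6

O winning at [X.X/OX./.O.]: True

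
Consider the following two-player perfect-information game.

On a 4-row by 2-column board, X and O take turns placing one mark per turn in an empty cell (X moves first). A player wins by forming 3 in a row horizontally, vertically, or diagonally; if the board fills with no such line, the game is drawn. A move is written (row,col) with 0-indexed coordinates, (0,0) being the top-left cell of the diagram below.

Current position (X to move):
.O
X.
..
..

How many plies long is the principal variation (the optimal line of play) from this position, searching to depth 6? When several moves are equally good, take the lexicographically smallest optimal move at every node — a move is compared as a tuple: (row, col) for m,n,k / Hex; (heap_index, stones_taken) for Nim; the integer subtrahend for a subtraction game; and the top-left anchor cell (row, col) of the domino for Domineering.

ply 1, X at .O/X./../.. | (0,0)=+0→XO/X./../..; (1,1)=+0→.O/XX/../..; (2,0)=+1→.O/X./X./..*; (2,1)=+0→.O/X./.X/..; (3,0)=+0→.O/X./../X.; (3,1)=+0→.O/X./../.X
ply 2, O at .O/X./X./.. | (0,0)=-1→OO/X./X./..*; (1,1)=-1→.O/XO/X./..; (2,1)=-1→.O/X./XO/..; (3,0)=-1→.O/X./X./O.; (3,1)=-1→.O/X./X./.O
ply 3, X at OO/X./X./.. | (1,1)=+0→OO/XX/X./..; (2,1)=+0→OO/X./XX/..; (3,0)=+1→OO/X./X./X.*; (3,1)=+0→OO/X./X./.X
ply 4: OO/X./X./X. is terminal -1 (O); from .O/X./../.. depth 6

PV length from [.O/X./../..]: 3 plies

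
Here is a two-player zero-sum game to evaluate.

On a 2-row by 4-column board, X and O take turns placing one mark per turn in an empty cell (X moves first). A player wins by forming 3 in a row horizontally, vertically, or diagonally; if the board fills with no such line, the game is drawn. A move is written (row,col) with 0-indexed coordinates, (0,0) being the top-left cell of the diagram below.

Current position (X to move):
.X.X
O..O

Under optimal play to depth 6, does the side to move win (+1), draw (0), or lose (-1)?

[.X.X/O..O] X move#1: (0,0):+0/XX.X/O..O, (0,2):+1/.XXX/O..O*, (1,1):+0/.X.X/OX.O, (1,2):+0/.X.X/O.XO
[.XXX/O..O] end (terminal -1, O#2); searched .X.X/O..O to 6

value(.X.X/O..O, X) = +1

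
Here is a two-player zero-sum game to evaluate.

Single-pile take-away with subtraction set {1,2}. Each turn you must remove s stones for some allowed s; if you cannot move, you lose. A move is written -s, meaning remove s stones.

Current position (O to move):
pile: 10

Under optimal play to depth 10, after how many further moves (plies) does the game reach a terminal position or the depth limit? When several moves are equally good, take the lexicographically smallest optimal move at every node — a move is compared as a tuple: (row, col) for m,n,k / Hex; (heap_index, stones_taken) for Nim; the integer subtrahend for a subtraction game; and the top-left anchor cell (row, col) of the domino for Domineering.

PV length from [10]: 7 plies

p1 O@[10]: -1[9]+1* -2[8]-1
p2 X@[9]: -1[8]-1* -2[7]-1
p3 O@[8]: -1[7]-1 -2[6]+1*
p4 X@[6]: -1[5]-1* -2[4]-1
p5 O@[5]: -1[4]-1 -2[3]+1*
p6 X@[3]: -1[2]-1* -2[1]-1
p7 O@[2]: -1[1]-1 -2[0]+1*
p8 X@[0] terminal -1; root [10] d10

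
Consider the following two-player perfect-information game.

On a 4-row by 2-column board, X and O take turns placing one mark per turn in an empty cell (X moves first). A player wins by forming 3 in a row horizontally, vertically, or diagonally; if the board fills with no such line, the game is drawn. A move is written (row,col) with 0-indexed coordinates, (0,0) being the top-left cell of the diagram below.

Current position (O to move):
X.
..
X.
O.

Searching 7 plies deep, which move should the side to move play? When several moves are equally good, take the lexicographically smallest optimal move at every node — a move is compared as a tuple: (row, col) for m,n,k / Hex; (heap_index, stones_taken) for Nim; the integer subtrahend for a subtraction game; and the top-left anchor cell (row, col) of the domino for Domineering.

[X./../X./O.] O move#1: (0,1):-1/XO/../X./O., (1,0):+0/X./O./X./O.*, (1,1):-1/X./.O/X./O., (2,1):-1/X./../XO/O., (3,1):-1/X./../X./OO
[X./O./X./O.] X move#2: (0,1):+0/XX/O./X./O.*, (1,1):+0/X./OX/X./O., (2,1):+0/X./O./XX/O., (3,1):+0/X./O./X./OX
[XX/O./X./O.] O move#3: (1,1):+0/XX/OO/X./O.*, (2,1):+0/XX/O./XO/O., (3,1):+0/XX/O./X./OO
[XX/OO/X./O.] X move#4: (2,1):+0/XX/OO/XX/O.*, (3,1):+0/XX/OO/X./OX
[XX/OO/XX/O.] O move#5: (3,1):+0/XX/OO/XX/OO*
[XX/OO/XX/OO] end (terminal +0, X#6); searched X./../X./O. to 7

O's best at [X./../X./O.]: (1,0)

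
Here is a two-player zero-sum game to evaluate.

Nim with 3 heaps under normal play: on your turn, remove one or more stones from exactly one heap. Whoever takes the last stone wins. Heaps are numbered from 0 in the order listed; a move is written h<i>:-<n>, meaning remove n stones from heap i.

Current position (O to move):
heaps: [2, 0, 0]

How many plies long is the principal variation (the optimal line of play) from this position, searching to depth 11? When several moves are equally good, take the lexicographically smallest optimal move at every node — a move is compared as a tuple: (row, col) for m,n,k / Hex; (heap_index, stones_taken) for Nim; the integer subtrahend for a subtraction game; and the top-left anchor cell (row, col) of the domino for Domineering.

PV length from [(2,0,0)]: 1 ply

p1 O@[(2,0,0)]: h0:-1[(1,0,0)]-1 h0:-2[(0,0,0)]+1*
p2 X@[(0,0,0)] terminal -1; root [(2,0,0)] d11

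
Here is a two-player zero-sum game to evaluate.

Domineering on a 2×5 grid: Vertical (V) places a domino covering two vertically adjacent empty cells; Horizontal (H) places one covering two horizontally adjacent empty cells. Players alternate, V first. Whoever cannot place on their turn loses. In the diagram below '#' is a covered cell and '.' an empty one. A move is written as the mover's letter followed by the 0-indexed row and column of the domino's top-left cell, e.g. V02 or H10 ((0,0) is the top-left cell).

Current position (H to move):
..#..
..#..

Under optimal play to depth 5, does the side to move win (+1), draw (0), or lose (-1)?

p1 H@[..#../..#..]: H00[###../..#..]-1* H03[..###/..#..]-1 H10[..#../###..]-1 H13[..#../..###]-1
p2 V@[###../..#..]: V03[####./..##.]+1* V04[###.#/..#.#]+1
p3 H@[####./..##.]: H10[####./####.]-1*
p4 V@[####./####.]: V04[#####/#####]+1*
p5 H@[#####/#####] terminal -1; root [..#../..#..] d5

value(..#../..#.., H) = -1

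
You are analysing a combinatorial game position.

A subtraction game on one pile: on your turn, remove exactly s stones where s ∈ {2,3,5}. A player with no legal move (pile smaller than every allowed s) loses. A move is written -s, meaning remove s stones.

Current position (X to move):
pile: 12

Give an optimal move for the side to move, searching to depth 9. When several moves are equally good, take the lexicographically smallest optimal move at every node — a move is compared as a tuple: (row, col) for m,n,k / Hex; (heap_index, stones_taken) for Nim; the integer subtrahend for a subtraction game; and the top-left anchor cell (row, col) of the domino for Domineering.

X's best at [12]: -5

ply 1, X at 12 | -2=-1→10; -3=-1→9; -5=+1→7*
ply 2, O at 7 | -2=-1→5*; -3=-1→4; -5=-1→2
ply 3, X at 5 | -2=-1→3; -3=-1→2; -5=+1→0*
ply 4: 0 is terminal -1 (O); from 12 depth 9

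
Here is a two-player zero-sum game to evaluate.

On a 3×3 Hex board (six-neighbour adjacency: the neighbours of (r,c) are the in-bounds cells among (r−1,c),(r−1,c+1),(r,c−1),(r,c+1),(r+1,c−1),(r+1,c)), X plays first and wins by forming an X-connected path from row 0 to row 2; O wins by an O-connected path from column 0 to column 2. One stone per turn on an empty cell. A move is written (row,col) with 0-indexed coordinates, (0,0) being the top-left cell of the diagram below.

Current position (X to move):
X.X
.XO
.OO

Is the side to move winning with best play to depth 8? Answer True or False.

[X.X/.XO/.OO] X move#1: (0,1):-1/XXX/.XO/.OO, (1,0):-1/X.X/XXO/.OO, (2,0):+1/X.X/.XO/XOO*
[X.X/.XO/XOO] end (terminal -1, O#2); searched X.X/.XO/.OO to 8

X winning at [X.X/.XO/.OO]: True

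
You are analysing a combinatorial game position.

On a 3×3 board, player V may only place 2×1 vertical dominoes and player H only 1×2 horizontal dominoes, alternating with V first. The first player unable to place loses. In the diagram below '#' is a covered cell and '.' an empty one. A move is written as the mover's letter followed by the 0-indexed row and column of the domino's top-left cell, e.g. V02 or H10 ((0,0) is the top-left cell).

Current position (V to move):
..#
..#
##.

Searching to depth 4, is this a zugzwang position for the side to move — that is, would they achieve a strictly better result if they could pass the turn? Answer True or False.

zugzwang(..#/..#/##., V) = False

p1 V@[..#/..#/##.]: V00[#.#/#.#/##.]+1* V01[.##/.##/##.]+1
p2 H@[#.#/#.#/##.] terminal -1; root [..#/..#/##.] d4
suppose V passes — search the same position with H to move:
pass> p1 H@[..#/..#/##.]: H00[###/..#/##.]+1* H10[..#/###/##.]+1
pass> p2 V@[###/..#/##.] terminal -1; root [..#/..#/##.] d4
for V: play +1, pass -1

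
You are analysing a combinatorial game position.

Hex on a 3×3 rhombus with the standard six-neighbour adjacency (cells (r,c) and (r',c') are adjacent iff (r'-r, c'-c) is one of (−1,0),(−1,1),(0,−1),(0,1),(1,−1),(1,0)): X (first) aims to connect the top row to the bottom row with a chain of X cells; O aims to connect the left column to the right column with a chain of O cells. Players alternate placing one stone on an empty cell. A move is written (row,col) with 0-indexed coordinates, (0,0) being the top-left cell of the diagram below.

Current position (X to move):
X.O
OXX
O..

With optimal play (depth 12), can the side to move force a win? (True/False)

p1 X@[X.O/OXX/O..]: (0,1)[XXO/OXX/O..]+1* (2,1)[X.O/OXX/OX.]-1 (2,2)[X.O/OXX/O.X]-1
p2 O@[XXO/OXX/O..]: (2,1)[XXO/OXX/OO.]-1* (2,2)[XXO/OXX/O.O]-1
p3 X@[XXO/OXX/OO.]: (2,2)[XXO/OXX/OOX]+1*
p4 O@[XXO/OXX/OOX] terminal -1; root [X.O/OXX/O..] d12

X winning at [X.O/OXX/O..]: True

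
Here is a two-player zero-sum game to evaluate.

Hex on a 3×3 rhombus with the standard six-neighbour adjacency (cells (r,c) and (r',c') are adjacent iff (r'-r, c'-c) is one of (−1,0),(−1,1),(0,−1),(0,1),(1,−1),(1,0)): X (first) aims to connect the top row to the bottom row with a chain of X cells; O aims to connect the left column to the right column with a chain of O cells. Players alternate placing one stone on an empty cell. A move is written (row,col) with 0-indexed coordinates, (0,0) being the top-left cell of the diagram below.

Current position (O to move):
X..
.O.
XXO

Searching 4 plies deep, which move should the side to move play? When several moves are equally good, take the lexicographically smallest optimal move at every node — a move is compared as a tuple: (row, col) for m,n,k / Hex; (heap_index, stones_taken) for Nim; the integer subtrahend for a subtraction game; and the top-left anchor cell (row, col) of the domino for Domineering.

O's best at [X../.O./XXO]: (1,0)

p1 O@[X../.O./XXO]: (0,1)[XO./.O./XXO]-1 (0,2)[X.O/.O./XXO]-1 (1,0)[X../OO./XXO]+1* (1,2)[X../.OO/XXO]-1
p2 X@[X../OO./XXO]: (0,1)[XX./OO./XXO]-1* (0,2)[X.X/OO./XXO]-1 (1,2)[X../OOX/XXO]-1
p3 O@[XX./OO./XXO]: (0,2)[XXO/OO./XXO]+1* (1,2)[XX./OOO/XXO]+1
p4 X@[XXO/OO./XXO] terminal -1; root [X../.O./XXO] d4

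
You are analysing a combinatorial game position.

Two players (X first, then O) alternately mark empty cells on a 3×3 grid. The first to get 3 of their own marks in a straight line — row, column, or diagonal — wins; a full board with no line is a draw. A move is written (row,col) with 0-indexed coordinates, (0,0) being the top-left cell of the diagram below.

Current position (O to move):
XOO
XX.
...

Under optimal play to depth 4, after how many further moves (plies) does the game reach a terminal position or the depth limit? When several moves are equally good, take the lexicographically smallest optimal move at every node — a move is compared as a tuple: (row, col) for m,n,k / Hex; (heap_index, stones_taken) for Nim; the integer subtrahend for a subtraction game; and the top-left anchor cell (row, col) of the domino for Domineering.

[XOO/XX./...] O move#1: (1,2):-1/XOO/XXO/...*, (2,0):-1/XOO/XX./O.., (2,1):-1/XOO/XX./.O., (2,2):-1/XOO/XX./..O
[XOO/XXO/...] X move#2: (2,0):+1/XOO/XXO/X..*, (2,1):-1/XOO/XXO/.X., (2,2):+1/XOO/XXO/..X
[XOO/XXO/X..] end (terminal -1, O#3); searched XOO/XX./... to 4

PV length from [XOO/XX./...]: 2 plies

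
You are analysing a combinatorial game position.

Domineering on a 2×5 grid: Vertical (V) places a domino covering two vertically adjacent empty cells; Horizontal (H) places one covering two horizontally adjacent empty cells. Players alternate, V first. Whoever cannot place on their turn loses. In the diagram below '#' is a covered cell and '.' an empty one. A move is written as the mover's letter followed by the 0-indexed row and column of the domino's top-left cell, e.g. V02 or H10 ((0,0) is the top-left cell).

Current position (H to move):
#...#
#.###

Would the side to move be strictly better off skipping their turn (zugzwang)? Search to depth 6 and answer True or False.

zugzwang(#...#/#.###, H) = False

ply 1, H at #...#/#.### | H01=+1→###.#/#.###*; H02=-1→#.###/#.###
ply 2: ###.#/#.### is terminal -1 (V); from #...#/#.### depth 6
if H skipped the turn, V would face:
~ ply 1, V at #...#/#.### | V01=-1→##..#/#####*
~ ply 2, H at ##..#/##### | H02=+1→#####/#####*
~ ply 3: #####/##### is terminal -1 (V); from #...#/#.### depth 6
compare (H): move=+1 vs pass=+1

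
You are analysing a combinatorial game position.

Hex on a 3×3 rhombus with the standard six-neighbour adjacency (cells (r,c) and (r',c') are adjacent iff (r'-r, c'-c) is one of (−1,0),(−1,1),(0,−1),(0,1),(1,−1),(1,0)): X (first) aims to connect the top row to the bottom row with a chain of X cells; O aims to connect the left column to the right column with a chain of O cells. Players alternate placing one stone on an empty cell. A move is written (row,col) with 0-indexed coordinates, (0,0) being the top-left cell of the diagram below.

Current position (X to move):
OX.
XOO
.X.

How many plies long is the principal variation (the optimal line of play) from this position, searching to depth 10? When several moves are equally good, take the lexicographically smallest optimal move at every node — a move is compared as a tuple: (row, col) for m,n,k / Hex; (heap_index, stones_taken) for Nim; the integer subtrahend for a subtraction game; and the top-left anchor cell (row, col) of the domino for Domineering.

PV length from [OX./XOO/.X.]: 1 ply

p1 X@[OX./XOO/.X.]: (0,2)[OXX/XOO/.X.]-1 (2,0)[OX./XOO/XX.]+1* (2,2)[OX./XOO/.XX]-1
p2 O@[OX./XOO/XX.] terminal -1; root [OX./XOO/.X.] d10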